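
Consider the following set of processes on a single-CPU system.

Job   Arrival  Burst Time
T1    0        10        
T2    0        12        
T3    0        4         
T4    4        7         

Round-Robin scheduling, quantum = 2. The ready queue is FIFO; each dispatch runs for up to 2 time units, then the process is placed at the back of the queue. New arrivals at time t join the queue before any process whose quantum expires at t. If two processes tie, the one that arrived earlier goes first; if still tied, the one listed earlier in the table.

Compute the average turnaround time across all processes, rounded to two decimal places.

Timeline: | T1 0-2 | T2 2-4 | T3 4-6 | T1 6-8 | T4 8-10 | T2 10-12 | T3 12-14 | T1 14-16 | T4 16-18 | T2 18-20 | T1 20-22 | T4 22-24 | T2 24-26 | T1 26-28 | T4 28-29 | T2 29-33 |
Completion: T1=28  T2=33  T3=14  T4=29
Turnaround (C−A): T1=28  T2=33  T3=14  T4=25
Turnaround times: T1=28, T2=33, T3=14, T4=25
Average turnaround = (28+33+14+25) / 4 = 100/4 = 25.00

25.00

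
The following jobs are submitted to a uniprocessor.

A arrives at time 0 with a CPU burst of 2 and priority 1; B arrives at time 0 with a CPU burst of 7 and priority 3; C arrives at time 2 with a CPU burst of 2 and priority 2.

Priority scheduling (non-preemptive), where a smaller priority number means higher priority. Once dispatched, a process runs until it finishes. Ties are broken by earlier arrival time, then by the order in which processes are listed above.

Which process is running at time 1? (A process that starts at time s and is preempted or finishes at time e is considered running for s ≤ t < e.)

Timeline: | A 0-2 | C 2-4 | B 4-11 |
Completion: A=2  B=11  C=4
Turnaround (C−A): A=2  B=11  C=2

A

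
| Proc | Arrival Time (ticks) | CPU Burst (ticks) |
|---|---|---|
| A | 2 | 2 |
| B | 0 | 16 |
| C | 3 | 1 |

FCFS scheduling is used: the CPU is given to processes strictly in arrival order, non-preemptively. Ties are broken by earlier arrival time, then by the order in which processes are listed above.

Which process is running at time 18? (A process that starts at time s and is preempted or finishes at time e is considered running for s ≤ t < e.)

C

Timeline: | B 0-16 | A 16-18 | C 18-19 |
Completion: A=18  B=16  C=19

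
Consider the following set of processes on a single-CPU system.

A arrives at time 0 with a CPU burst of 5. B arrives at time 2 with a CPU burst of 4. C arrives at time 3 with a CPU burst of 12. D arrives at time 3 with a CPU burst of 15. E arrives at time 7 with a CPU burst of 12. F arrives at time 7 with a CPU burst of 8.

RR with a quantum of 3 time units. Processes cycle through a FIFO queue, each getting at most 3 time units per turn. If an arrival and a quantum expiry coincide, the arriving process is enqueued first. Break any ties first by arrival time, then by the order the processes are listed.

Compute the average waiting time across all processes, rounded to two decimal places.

25.17

Gantt: | A 0-3 | B 3-6 | C 6-9 | D 9-12 | A 12-14 | B 14-15 | E 15-18 | F 18-21 | C 21-24 | D 24-27 | E 27-30 | F 30-33 | C 33-36 | D 36-39 | E 39-42 | F 42-44 | C 44-47 | D 47-50 | E 50-53 | D 53-56 |
Completion: A=14  B=15  C=47  D=56  E=53  F=44
Waiting times: A=9, B=9, C=32, D=38, E=34, F=29
Average waiting = (9+9+32+38+34+29) / 6 = 151/6 = 25.17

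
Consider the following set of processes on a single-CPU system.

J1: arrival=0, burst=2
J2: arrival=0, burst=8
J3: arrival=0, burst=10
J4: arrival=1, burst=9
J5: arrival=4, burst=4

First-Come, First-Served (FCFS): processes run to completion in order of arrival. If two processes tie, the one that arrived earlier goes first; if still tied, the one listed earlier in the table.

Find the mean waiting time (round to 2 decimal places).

11.20

Schedule: | J1 0-2 | J2 2-10 | J3 10-20 | J4 20-29 | J5 29-33 |
Completion: J1=2  J2=10  J3=20  J4=29  J5=33
Turnaround (C−A): J1=2  J2=10  J3=20  J4=28  J5=29
Waiting times: J1=0, J2=2, J3=10, J4=19, J5=25
Average waiting = (0+2+10+19+25) / 5 = 56/5 = 11.20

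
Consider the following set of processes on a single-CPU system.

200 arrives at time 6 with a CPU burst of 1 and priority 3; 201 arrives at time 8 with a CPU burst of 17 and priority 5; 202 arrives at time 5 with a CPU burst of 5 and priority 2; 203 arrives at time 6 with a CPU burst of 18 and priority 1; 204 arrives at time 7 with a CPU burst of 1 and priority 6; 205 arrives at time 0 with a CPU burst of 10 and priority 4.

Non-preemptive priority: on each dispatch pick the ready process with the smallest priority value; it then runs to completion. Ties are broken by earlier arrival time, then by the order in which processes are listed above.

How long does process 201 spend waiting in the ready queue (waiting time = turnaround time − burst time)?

Timeline: | 205 0-10 | 203 10-28 | 202 28-33 | 200 33-34 | 201 34-51 | 204 51-52 |
Completion: 200=34  201=51  202=33  203=28  204=52  205=10
Waiting(201) = turnaround − burst = 43 − 17 = 26

26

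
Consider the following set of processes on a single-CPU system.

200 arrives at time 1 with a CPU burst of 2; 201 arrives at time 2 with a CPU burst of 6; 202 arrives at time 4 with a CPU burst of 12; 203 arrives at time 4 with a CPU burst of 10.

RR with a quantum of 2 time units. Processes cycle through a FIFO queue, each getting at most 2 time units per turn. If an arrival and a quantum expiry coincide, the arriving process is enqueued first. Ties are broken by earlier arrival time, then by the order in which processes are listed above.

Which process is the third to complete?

203

Schedule: | idle 0-1 | 200 1-3 | 201 3-5 | 202 5-7 | 203 7-9 | 201 9-11 | 202 11-13 | 203 13-15 | 201 15-17 | 202 17-19 | 203 19-21 | 202 21-23 | 203 23-25 | 202 25-27 | 203 27-29 | 202 29-31 |
Completion: 200=3  201=17  202=31  203=29
Turnaround (C−A): 200=2  201=15  202=27  203=25
Finish order: 200 → 201 → 203 → 202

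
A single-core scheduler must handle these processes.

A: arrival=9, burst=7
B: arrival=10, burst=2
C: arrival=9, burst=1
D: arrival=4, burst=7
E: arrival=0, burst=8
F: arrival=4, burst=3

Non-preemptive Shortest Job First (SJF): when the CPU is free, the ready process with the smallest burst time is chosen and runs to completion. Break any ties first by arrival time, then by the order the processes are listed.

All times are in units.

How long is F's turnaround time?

Gantt: | E 0-8 | F 8-11 | C 11-12 | B 12-14 | D 14-21 | A 21-28 |
Completion: A=28  B=14  C=12  D=21  E=8  F=11
Turnaround (C−A): A=19  B=4  C=3  D=17  E=8  F=7
Turnaround(F) = completion − arrival = 11 − 4 = 7

7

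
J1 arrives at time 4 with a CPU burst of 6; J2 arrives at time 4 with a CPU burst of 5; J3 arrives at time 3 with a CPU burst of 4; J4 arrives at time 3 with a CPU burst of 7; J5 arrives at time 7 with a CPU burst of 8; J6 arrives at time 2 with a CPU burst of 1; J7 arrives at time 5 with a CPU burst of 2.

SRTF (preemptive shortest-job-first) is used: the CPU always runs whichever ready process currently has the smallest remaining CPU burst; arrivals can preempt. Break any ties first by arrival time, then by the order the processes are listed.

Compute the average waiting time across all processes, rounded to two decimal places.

7.71

Schedule: | idle 0-2 | J6 2-3 | J3 3-7 | J7 7-9 | J2 9-14 | J1 14-20 | J4 20-27 | J5 27-35 |
Completion: J1=20  J2=14  J3=7  J4=27  J5=35  J6=3  J7=9
Waiting times: J1=10, J2=5, J3=0, J4=17, J5=20, J6=0, J7=2
Average waiting = (10+5+0+17+20+0+2) / 7 = 54/7 = 7.71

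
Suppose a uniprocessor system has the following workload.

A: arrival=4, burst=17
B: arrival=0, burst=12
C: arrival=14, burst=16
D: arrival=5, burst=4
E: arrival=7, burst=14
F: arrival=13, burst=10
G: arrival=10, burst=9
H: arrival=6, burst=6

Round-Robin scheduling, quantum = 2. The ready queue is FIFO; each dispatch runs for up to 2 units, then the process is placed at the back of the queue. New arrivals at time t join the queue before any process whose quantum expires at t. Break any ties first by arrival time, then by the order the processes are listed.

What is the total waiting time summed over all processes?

Schedule: | B 0-4 | A 4-6 | B 6-8 | D 8-10 | H 10-12 | A 12-14 | E 14-16 | B 16-18 | G 18-20 | D 20-22 | H 22-24 | F 24-26 | C 26-28 | A 28-30 | E 30-32 | B 32-34 | G 34-36 | H 36-38 | F 38-40 | C 40-42 | A 42-44 | E 44-46 | B 46-48 | G 48-50 | F 50-52 | C 52-54 | A 54-56 | E 56-58 | G 58-60 | F 60-62 | C 62-64 | A 64-66 | E 66-68 | G 68-69 | F 69-71 | C 71-73 | A 73-75 | E 75-77 | C 77-79 | A 79-81 | E 81-83 | C 83-85 | A 85-86 | C 86-88 |
Completion: A=86  B=48  C=88  D=22  E=83  F=71  G=69  H=38
Waiting = turnaround − burst: A=65, B=36, C=58, D=13, E=62, F=48, G=50, H=26
Total waiting = 65 + 36 + 58 + 13 + 62 + 48 + 50 + 26 = 358

358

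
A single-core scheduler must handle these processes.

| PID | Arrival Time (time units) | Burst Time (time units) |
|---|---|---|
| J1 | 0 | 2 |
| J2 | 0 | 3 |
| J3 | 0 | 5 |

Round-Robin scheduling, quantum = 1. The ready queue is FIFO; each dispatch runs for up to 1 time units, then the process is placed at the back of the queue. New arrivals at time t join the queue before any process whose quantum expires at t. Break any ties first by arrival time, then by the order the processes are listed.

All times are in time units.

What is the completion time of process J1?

4

Timeline: | J1 0-1 | J2 1-2 | J3 2-3 | J1 3-4 | J2 4-5 | J3 5-6 | J2 6-7 | J3 7-10 |
Completion: J1=4  J2=7  J3=10
Turnaround (C−A): J1=4  J2=7  J3=10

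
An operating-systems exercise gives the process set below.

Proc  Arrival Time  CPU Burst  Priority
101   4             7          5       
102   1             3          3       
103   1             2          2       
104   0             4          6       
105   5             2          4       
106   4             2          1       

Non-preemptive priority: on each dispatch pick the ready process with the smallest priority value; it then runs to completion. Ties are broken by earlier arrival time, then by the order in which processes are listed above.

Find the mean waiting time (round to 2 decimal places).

Timeline: | 104 0-4 | 106 4-6 | 103 6-8 | 102 8-11 | 105 11-13 | 101 13-20 |
Completion: 101=20  102=11  103=8  104=4  105=13  106=6
Turnaround (C−A): 101=16  102=10  103=7  104=4  105=8  106=2
Waiting times: 101=9, 102=7, 103=5, 104=0, 105=6, 106=0
Average waiting = (9+7+5+0+6+0) / 6 = 27/6 = 4.50

4.50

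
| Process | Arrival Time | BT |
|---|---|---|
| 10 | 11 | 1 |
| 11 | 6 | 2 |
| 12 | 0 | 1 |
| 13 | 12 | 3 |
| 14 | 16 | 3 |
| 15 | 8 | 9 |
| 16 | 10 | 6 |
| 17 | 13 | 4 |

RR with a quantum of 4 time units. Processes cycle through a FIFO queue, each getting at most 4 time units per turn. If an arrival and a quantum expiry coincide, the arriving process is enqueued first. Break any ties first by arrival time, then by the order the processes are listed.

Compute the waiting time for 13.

5

Schedule: | 12 0-1 | idle 1-6 | 11 6-8 | 15 8-12 | 16 12-16 | 10 16-17 | 13 17-20 | 15 20-24 | 17 24-28 | 14 28-31 | 16 31-33 | 15 33-34 |
Completion: 10=17  11=8  12=1  13=20  14=31  15=34  16=33  17=28
Waiting(13) = turnaround − burst = 8 − 3 = 5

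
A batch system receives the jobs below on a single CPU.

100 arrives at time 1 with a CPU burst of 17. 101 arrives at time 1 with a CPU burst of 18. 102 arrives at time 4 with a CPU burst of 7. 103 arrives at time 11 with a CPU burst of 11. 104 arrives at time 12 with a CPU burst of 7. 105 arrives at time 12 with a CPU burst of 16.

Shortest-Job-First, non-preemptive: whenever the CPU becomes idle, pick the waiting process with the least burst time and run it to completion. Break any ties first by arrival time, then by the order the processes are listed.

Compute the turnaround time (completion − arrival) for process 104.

20

Timeline: | idle 0-1 | 100 1-18 | 102 18-25 | 104 25-32 | 103 32-43 | 105 43-59 | 101 59-77 |
Completion: 100=18  101=77  102=25  103=43  104=32  105=59
Turnaround (C−A): 100=17  101=76  102=21  103=32  104=20  105=47
Turnaround(104) = completion − arrival = 32 − 12 = 20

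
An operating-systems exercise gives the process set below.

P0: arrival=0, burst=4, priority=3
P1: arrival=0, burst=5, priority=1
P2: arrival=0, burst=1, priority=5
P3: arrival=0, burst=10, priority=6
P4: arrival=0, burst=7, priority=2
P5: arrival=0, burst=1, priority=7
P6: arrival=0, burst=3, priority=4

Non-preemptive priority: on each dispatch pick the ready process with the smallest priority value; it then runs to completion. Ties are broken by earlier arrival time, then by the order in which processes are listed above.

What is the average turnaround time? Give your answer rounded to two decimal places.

19.00

Schedule: | P1 0-5 | P4 5-12 | P0 12-16 | P6 16-19 | P2 19-20 | P3 20-30 | P5 30-31 |
Completion: P0=16  P1=5  P2=20  P3=30  P4=12  P5=31  P6=19
Turnaround (C−A): P0=16  P1=5  P2=20  P3=30  P4=12  P5=31  P6=19
Turnaround times: P0=16, P1=5, P2=20, P3=30, P4=12, P5=31, P6=19
Average turnaround = (16+5+20+30+12+31+19) / 7 = 133/7 = 19.00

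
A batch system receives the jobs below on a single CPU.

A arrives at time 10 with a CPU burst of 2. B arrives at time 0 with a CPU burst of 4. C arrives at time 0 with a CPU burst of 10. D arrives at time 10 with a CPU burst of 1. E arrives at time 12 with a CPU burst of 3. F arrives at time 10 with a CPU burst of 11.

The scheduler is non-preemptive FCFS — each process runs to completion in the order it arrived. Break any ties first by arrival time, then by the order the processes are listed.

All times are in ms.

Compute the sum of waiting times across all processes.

37

Schedule: | B 0-4 | C 4-14 | A 14-16 | D 16-17 | F 17-28 | E 28-31 |
Completion: A=16  B=4  C=14  D=17  E=31  F=28
Turnaround (C−A): A=6  B=4  C=14  D=7  E=19  F=18
Waiting = turnaround − burst: A=4, B=0, C=4, D=6, E=16, F=7
Total waiting = 4 + 0 + 4 + 6 + 16 + 7 = 37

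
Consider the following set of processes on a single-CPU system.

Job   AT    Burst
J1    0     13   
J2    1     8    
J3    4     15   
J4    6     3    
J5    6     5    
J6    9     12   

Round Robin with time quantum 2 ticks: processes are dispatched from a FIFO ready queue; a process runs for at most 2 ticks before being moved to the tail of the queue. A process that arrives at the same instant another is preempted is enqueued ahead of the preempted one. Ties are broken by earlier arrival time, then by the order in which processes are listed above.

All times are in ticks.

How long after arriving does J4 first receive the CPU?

Timeline: | J1 0-2 | J2 2-4 | J1 4-6 | J3 6-8 | J2 8-10 | J4 10-12 | J5 12-14 | J1 14-16 | J3 16-18 | J6 18-20 | J2 20-22 | J4 22-23 | J5 23-25 | J1 25-27 | J3 27-29 | J6 29-31 | J2 31-33 | J5 33-34 | J1 34-36 | J3 36-38 | J6 38-40 | J1 40-42 | J3 42-44 | J6 44-46 | J1 46-47 | J3 47-49 | J6 49-51 | J3 51-53 | J6 53-55 | J3 55-56 |
Completion: J1=47  J2=33  J3=56  J4=23  J5=34  J6=55
Response(J4) = first start − arrival = 10 − 6 = 4

4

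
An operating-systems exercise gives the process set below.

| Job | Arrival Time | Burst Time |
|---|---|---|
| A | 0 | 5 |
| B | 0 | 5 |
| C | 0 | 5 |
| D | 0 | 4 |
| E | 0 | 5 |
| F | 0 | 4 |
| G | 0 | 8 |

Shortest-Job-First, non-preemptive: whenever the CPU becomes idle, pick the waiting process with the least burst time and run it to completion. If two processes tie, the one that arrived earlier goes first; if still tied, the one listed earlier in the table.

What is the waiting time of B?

Timeline: | D 0-4 | F 4-8 | A 8-13 | B 13-18 | C 18-23 | E 23-28 | G 28-36 |
Completion: A=13  B=18  C=23  D=4  E=28  F=8  G=36
Turnaround (C−A): A=13  B=18  C=23  D=4  E=28  F=8  G=36
Waiting(B) = turnaround − burst = 18 − 5 = 13

13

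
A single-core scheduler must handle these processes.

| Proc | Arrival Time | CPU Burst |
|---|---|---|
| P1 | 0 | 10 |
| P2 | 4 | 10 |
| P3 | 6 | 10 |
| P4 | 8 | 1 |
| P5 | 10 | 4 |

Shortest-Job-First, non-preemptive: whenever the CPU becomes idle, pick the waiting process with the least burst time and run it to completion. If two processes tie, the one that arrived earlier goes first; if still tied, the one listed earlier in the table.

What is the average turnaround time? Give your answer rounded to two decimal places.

13.60

Gantt: | P1 0-10 | P4 10-11 | P5 11-15 | P2 15-25 | P3 25-35 |
Completion: P1=10  P2=25  P3=35  P4=11  P5=15
Turnaround (C−A): P1=10  P2=21  P3=29  P4=3  P5=5
Turnaround times: P1=10, P2=21, P3=29, P4=3, P5=5
Average turnaround = (10+21+29+3+5) / 5 = 68/5 = 13.60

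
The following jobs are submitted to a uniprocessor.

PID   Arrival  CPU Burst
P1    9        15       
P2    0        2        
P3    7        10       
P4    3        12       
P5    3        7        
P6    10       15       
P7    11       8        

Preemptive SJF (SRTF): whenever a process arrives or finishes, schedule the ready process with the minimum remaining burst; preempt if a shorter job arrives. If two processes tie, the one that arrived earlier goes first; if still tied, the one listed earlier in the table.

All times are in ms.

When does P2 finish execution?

Gantt: | P2 0-2 | idle 2-3 | P5 3-10 | P3 10-11 | P7 11-19 | P3 19-28 | P4 28-40 | P1 40-55 | P6 55-70 |
Completion: P1=55  P2=2  P3=28  P4=40  P5=10  P6=70  P7=19
Turnaround (C−A): P1=46  P2=2  P3=21  P4=37  P5=7  P6=60  P7=8

2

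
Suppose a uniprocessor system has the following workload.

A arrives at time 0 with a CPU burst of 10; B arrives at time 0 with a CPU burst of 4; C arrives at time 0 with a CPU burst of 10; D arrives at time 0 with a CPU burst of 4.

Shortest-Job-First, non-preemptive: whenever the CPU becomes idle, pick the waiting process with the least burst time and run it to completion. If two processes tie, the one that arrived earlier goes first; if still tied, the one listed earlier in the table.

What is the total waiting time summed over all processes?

Gantt: | B 0-4 | D 4-8 | A 8-18 | C 18-28 |
Completion: A=18  B=4  C=28  D=8
Turnaround (C−A): A=18  B=4  C=28  D=8
Waiting = turnaround − burst: A=8, B=0, C=18, D=4
Total waiting = 8 + 0 + 18 + 4 = 30

30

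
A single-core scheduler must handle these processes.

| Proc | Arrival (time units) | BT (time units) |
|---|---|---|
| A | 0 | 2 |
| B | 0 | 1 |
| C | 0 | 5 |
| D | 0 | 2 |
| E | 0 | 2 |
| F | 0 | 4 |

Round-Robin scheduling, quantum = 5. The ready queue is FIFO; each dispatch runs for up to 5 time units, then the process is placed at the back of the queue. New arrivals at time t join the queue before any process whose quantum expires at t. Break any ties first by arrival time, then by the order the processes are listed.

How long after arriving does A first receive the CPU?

Schedule: | A 0-2 | B 2-3 | C 3-8 | D 8-10 | E 10-12 | F 12-16 |
Completion: A=2  B=3  C=8  D=10  E=12  F=16
Turnaround (C−A): A=2  B=3  C=8  D=10  E=12  F=16
Response(A) = first start − arrival = 0 − 0 = 0

0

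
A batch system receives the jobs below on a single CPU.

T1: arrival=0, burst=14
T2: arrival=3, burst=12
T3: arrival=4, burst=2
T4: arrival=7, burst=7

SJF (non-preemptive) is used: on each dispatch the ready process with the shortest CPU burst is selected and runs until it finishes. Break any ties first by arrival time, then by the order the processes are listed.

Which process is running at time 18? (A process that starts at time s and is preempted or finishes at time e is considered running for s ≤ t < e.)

T4

Gantt: | T1 0-14 | T3 14-16 | T4 16-23 | T2 23-35 |
Completion: T1=14  T2=35  T3=16  T4=23
Turnaround (C−A): T1=14  T2=32  T3=12  T4=16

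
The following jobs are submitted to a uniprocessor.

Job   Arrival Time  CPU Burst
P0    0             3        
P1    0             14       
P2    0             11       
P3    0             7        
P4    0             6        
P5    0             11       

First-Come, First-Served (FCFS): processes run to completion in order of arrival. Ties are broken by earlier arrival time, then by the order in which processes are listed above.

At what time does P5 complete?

Schedule: | P0 0-3 | P1 3-17 | P2 17-28 | P3 28-35 | P4 35-41 | P5 41-52 |
Completion: P0=3  P1=17  P2=28  P3=35  P4=41  P5=52
Turnaround (C−A): P0=3  P1=17  P2=28  P3=35  P4=41  P5=52

52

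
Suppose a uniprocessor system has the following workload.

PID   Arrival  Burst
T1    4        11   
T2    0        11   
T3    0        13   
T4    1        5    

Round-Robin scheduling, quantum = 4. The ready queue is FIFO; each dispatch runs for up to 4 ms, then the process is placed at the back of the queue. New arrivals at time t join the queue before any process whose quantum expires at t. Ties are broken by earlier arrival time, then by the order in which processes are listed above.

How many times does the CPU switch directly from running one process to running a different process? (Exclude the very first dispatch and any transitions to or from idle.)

11

Schedule: | T2 0-4 | T3 4-8 | T4 8-12 | T1 12-16 | T2 16-20 | T3 20-24 | T4 24-25 | T1 25-29 | T2 29-32 | T3 32-36 | T1 36-39 | T3 39-40 |
Completion: T1=39  T2=32  T3=40  T4=25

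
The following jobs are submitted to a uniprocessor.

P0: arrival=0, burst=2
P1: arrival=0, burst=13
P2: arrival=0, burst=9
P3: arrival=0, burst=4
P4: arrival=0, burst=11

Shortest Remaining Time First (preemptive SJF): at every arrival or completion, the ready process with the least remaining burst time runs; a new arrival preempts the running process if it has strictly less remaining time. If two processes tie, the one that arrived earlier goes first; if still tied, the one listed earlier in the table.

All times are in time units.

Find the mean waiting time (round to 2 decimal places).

9.80

Timeline: | P0 0-2 | P3 2-6 | P2 6-15 | P4 15-26 | P1 26-39 |
Completion: P0=2  P1=39  P2=15  P3=6  P4=26
Turnaround (C−A): P0=2  P1=39  P2=15  P3=6  P4=26
Waiting times: P0=0, P1=26, P2=6, P3=2, P4=15
Average waiting = (0+26+6+2+15) / 5 = 49/5 = 9.80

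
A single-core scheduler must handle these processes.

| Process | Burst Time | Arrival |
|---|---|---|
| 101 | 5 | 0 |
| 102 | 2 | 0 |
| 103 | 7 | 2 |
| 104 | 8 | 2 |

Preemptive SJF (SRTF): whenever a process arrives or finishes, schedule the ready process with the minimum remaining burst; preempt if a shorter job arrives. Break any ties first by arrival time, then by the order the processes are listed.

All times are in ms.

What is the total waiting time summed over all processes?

Timeline: | 102 0-2 | 101 2-7 | 103 7-14 | 104 14-22 |
Completion: 101=7  102=2  103=14  104=22
Waiting = turnaround − burst: 101=2, 102=0, 103=5, 104=12
Total waiting = 2 + 0 + 5 + 12 = 19

19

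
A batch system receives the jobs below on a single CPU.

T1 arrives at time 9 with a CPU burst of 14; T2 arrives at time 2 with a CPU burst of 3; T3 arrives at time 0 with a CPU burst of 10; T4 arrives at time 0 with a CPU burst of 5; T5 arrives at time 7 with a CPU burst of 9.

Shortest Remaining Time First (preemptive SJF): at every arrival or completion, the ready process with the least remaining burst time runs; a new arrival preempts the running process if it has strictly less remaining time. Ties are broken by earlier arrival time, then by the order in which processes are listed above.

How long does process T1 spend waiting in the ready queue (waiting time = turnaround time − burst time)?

Gantt: | T4 0-5 | T2 5-8 | T5 8-17 | T3 17-27 | T1 27-41 |
Completion: T1=41  T2=8  T3=27  T4=5  T5=17
Waiting(T1) = turnaround − burst = 32 − 14 = 18

18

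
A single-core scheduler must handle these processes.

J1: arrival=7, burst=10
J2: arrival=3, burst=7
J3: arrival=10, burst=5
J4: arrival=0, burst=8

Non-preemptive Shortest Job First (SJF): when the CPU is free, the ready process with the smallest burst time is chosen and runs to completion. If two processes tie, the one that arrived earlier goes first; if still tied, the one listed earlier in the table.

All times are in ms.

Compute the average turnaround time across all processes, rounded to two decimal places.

Schedule: | J4 0-8 | J2 8-15 | J3 15-20 | J1 20-30 |
Completion: J1=30  J2=15  J3=20  J4=8
Turnaround times: J1=23, J2=12, J3=10, J4=8
Average turnaround = (23+12+10+8) / 4 = 53/4 = 13.25

13.25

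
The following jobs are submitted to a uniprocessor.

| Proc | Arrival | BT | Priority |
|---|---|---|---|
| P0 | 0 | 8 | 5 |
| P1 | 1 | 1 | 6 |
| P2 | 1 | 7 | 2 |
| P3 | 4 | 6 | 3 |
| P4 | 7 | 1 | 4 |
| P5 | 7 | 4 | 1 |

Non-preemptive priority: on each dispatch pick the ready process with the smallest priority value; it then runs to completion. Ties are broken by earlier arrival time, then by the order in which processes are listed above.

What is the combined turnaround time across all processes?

Schedule: | P0 0-8 | P5 8-12 | P2 12-19 | P3 19-25 | P4 25-26 | P1 26-27 |
Completion: P0=8  P1=27  P2=19  P3=25  P4=26  P5=12
Turnaround = completion − arrival: P0=8, P1=26, P2=18, P3=21, P4=19, P5=5
Total turnaround = 8 + 26 + 18 + 21 + 19 + 5 = 97

97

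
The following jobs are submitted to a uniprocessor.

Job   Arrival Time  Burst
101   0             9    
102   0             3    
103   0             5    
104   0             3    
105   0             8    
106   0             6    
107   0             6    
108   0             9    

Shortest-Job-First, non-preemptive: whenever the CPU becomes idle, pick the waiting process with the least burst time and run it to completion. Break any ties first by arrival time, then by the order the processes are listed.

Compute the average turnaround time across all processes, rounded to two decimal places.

Schedule: | 102 0-3 | 104 3-6 | 103 6-11 | 106 11-17 | 107 17-23 | 105 23-31 | 101 31-40 | 108 40-49 |
Completion: 101=40  102=3  103=11  104=6  105=31  106=17  107=23  108=49
Turnaround (C−A): 101=40  102=3  103=11  104=6  105=31  106=17  107=23  108=49
Turnaround times: 101=40, 102=3, 103=11, 104=6, 105=31, 106=17, 107=23, 108=49
Average turnaround = (40+3+11+6+31+17+23+49) / 8 = 180/8 = 22.50

22.50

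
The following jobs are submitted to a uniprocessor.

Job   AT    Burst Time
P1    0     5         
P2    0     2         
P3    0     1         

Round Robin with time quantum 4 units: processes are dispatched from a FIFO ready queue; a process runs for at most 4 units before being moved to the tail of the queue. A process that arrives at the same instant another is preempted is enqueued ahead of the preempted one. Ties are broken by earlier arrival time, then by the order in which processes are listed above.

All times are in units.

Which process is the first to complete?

Schedule: | P1 0-4 | P2 4-6 | P3 6-7 | P1 7-8 |
Completion: P1=8  P2=6  P3=7
Finish order: P2 → P3 → P1

P2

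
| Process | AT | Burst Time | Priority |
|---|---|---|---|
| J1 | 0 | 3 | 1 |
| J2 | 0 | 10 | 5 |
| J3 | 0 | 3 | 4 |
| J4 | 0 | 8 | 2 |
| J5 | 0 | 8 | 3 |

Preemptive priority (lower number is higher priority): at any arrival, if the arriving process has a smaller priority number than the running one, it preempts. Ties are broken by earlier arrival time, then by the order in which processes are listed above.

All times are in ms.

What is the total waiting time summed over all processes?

Timeline: | J1 0-3 | J4 3-11 | J5 11-19 | J3 19-22 | J2 22-32 |
Completion: J1=3  J2=32  J3=22  J4=11  J5=19
Turnaround (C−A): J1=3  J2=32  J3=22  J4=11  J5=19
Waiting = turnaround − burst: J1=0, J2=22, J3=19, J4=3, J5=11
Total waiting = 0 + 22 + 19 + 3 + 11 = 55

55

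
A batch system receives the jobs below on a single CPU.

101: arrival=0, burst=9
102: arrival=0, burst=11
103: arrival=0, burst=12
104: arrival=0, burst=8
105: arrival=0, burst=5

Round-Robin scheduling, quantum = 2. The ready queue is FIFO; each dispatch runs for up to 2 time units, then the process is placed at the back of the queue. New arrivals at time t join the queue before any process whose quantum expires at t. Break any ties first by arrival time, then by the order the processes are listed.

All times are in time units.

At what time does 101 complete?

Gantt: | 101 0-2 | 102 2-4 | 103 4-6 | 104 6-8 | 105 8-10 | 101 10-12 | 102 12-14 | 103 14-16 | 104 16-18 | 105 18-20 | 101 20-22 | 102 22-24 | 103 24-26 | 104 26-28 | 105 28-29 | 101 29-31 | 102 31-33 | 103 33-35 | 104 35-37 | 101 37-38 | 102 38-40 | 103 40-42 | 102 42-43 | 103 43-45 |
Completion: 101=38  102=43  103=45  104=37  105=29

38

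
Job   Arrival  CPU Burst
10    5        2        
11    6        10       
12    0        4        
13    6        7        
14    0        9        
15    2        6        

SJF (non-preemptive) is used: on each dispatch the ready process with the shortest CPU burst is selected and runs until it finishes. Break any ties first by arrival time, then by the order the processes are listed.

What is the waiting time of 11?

Schedule: | 12 0-4 | 15 4-10 | 10 10-12 | 13 12-19 | 14 19-28 | 11 28-38 |
Completion: 10=12  11=38  12=4  13=19  14=28  15=10
Turnaround (C−A): 10=7  11=32  12=4  13=13  14=28  15=8
Waiting(11) = turnaround − burst = 32 − 10 = 22

22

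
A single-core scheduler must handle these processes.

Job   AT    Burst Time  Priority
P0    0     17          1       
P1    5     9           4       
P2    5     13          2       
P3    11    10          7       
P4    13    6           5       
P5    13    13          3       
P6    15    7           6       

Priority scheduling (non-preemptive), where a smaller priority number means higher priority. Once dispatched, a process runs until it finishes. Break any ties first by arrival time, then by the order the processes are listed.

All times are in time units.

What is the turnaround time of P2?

25

Timeline: | P0 0-17 | P2 17-30 | P5 30-43 | P1 43-52 | P4 52-58 | P6 58-65 | P3 65-75 |
Completion: P0=17  P1=52  P2=30  P3=75  P4=58  P5=43  P6=65
Turnaround(P2) = completion − arrival = 30 − 5 = 25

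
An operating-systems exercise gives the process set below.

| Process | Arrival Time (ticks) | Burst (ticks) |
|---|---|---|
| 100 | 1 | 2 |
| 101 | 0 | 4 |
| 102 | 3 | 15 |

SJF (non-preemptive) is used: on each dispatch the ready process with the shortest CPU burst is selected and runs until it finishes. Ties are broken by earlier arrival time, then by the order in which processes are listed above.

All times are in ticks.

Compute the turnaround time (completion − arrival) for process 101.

Gantt: | 101 0-4 | 100 4-6 | 102 6-21 |
Completion: 100=6  101=4  102=21
Turnaround (C−A): 100=5  101=4  102=18
Turnaround(101) = completion − arrival = 4 − 0 = 4

4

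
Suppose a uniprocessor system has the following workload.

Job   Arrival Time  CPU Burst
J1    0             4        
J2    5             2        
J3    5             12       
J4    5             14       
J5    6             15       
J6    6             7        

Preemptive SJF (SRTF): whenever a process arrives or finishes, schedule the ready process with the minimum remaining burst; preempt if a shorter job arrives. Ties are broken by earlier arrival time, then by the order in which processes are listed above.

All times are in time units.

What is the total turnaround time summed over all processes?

Schedule: | J1 0-4 | idle 4-5 | J2 5-7 | J6 7-14 | J3 14-26 | J4 26-40 | J5 40-55 |
Completion: J1=4  J2=7  J3=26  J4=40  J5=55  J6=14
Turnaround = completion − arrival: J1=4, J2=2, J3=21, J4=35, J5=49, J6=8
Total turnaround = 4 + 2 + 21 + 35 + 49 + 8 = 119

119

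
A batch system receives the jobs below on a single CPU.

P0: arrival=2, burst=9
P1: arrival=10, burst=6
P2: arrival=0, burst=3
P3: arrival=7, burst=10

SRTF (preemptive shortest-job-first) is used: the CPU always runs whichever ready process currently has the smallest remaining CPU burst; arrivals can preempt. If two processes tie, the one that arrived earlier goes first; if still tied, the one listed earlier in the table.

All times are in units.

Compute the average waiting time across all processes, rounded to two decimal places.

3.50

Schedule: | P2 0-3 | P0 3-12 | P1 12-18 | P3 18-28 |
Completion: P0=12  P1=18  P2=3  P3=28
Turnaround (C−A): P0=10  P1=8  P2=3  P3=21
Waiting times: P0=1, P1=2, P2=0, P3=11
Average waiting = (1+2+0+11) / 4 = 14/4 = 3.50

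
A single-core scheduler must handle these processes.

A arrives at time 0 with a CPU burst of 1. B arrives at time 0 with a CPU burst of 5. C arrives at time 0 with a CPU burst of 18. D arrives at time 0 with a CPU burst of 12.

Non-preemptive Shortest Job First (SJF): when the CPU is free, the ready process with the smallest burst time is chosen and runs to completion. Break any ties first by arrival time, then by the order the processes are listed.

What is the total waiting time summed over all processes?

Gantt: | A 0-1 | B 1-6 | D 6-18 | C 18-36 |
Completion: A=1  B=6  C=36  D=18
Turnaround (C−A): A=1  B=6  C=36  D=18
Waiting = turnaround − burst: A=0, B=1, C=18, D=6
Total waiting = 0 + 1 + 18 + 6 = 25

25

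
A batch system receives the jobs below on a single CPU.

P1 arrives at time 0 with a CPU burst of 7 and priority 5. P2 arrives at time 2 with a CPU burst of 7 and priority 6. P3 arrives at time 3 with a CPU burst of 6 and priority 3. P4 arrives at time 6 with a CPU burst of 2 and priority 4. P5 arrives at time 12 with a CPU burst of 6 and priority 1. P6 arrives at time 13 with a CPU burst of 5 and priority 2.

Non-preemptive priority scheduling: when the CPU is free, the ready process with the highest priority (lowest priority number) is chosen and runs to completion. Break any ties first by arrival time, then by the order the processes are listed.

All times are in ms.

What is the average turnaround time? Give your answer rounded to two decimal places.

Timeline: | P1 0-7 | P3 7-13 | P5 13-19 | P6 19-24 | P4 24-26 | P2 26-33 |
Completion: P1=7  P2=33  P3=13  P4=26  P5=19  P6=24
Turnaround (C−A): P1=7  P2=31  P3=10  P4=20  P5=7  P6=11
Turnaround times: P1=7, P2=31, P3=10, P4=20, P5=7, P6=11
Average turnaround = (7+31+10+20+7+11) / 6 = 86/6 = 14.33

14.33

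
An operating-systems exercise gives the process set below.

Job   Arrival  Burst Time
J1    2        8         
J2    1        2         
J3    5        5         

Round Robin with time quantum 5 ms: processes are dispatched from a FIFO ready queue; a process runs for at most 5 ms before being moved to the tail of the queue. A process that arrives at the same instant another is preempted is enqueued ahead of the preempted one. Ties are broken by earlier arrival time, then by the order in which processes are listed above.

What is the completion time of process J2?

3

Timeline: | idle 0-1 | J2 1-3 | J1 3-8 | J3 8-13 | J1 13-16 |
Completion: J1=16  J2=3  J3=13
Turnaround (C−A): J1=14  J2=2  J3=8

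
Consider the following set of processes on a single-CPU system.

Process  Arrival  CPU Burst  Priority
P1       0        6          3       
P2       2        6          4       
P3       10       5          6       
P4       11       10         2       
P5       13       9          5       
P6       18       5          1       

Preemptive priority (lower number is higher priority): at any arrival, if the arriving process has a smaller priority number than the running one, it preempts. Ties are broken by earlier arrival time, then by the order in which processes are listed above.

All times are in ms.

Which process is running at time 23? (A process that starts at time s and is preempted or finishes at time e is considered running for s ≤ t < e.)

P4

Timeline: | P1 0-6 | P2 6-11 | P4 11-18 | P6 18-23 | P4 23-26 | P2 26-27 | P5 27-36 | P3 36-41 |
Completion: P1=6  P2=27  P3=41  P4=26  P5=36  P6=23
Turnaround (C−A): P1=6  P2=25  P3=31  P4=15  P5=23  P6=5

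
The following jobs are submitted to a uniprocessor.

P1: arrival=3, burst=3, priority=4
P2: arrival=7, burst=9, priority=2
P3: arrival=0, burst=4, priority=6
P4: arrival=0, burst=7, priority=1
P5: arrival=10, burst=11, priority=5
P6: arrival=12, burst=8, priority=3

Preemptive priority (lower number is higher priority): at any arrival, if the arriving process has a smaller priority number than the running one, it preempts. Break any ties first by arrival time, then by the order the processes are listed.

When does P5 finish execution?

38

Schedule: | P4 0-7 | P2 7-16 | P6 16-24 | P1 24-27 | P5 27-38 | P3 38-42 |
Completion: P1=27  P2=16  P3=42  P4=7  P5=38  P6=24
Turnaround (C−A): P1=24  P2=9  P3=42  P4=7  P5=28  P6=12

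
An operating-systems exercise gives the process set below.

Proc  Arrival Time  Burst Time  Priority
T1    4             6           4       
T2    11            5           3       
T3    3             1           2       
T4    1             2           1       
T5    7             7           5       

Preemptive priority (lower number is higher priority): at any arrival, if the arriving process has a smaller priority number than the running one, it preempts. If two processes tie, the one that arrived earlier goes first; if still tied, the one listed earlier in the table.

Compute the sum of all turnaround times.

29

Timeline: | idle 0-1 | T4 1-3 | T3 3-4 | T1 4-10 | T5 10-11 | T2 11-16 | T5 16-22 |
Completion: T1=10  T2=16  T3=4  T4=3  T5=22
Turnaround (C−A): T1=6  T2=5  T3=1  T4=2  T5=15
Turnaround = completion − arrival: T1=6, T2=5, T3=1, T4=2, T5=15
Total turnaround = 6 + 5 + 1 + 2 + 15 = 29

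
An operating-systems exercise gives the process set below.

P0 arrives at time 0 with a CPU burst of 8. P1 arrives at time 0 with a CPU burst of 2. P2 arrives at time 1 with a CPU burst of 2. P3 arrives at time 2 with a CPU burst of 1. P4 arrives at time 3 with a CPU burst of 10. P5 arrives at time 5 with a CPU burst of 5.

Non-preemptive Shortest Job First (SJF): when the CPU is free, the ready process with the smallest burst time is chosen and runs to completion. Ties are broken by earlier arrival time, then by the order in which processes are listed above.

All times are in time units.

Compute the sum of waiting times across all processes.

Schedule: | P1 0-2 | P3 2-3 | P2 3-5 | P5 5-10 | P0 10-18 | P4 18-28 |
Completion: P0=18  P1=2  P2=5  P3=3  P4=28  P5=10
Turnaround (C−A): P0=18  P1=2  P2=4  P3=1  P4=25  P5=5
Waiting = turnaround − burst: P0=10, P1=0, P2=2, P3=0, P4=15, P5=0
Total waiting = 10 + 0 + 2 + 0 + 15 + 0 = 27

27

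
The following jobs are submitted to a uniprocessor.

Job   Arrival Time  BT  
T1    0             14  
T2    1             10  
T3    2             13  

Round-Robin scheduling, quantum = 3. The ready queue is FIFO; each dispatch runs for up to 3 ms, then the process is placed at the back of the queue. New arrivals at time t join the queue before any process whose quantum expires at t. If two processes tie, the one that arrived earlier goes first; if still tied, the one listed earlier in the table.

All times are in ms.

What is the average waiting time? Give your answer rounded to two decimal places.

21.33

Schedule: | T1 0-3 | T2 3-6 | T3 6-9 | T1 9-12 | T2 12-15 | T3 15-18 | T1 18-21 | T2 21-24 | T3 24-27 | T1 27-30 | T2 30-31 | T3 31-34 | T1 34-36 | T3 36-37 |
Completion: T1=36  T2=31  T3=37
Turnaround (C−A): T1=36  T2=30  T3=35
Waiting times: T1=22, T2=20, T3=22
Average waiting = (22+20+22) / 3 = 64/3 = 21.33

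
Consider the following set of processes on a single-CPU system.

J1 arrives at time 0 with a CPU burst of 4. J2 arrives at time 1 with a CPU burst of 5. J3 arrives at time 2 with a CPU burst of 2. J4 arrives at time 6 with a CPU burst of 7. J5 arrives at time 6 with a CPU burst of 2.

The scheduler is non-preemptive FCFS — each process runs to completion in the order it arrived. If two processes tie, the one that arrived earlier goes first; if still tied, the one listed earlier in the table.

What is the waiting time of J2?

Schedule: | J1 0-4 | J2 4-9 | J3 9-11 | J4 11-18 | J5 18-20 |
Completion: J1=4  J2=9  J3=11  J4=18  J5=20
Waiting(J2) = turnaround − burst = 8 − 5 = 3

3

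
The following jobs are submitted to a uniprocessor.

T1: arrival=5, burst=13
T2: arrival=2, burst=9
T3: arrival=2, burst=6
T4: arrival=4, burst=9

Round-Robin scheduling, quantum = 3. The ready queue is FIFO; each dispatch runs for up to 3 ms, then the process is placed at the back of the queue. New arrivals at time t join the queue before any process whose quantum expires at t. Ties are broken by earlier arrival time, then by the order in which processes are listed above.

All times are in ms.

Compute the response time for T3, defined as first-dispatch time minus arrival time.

3

Schedule: | idle 0-2 | T2 2-5 | T3 5-8 | T4 8-11 | T1 11-14 | T2 14-17 | T3 17-20 | T4 20-23 | T1 23-26 | T2 26-29 | T4 29-32 | T1 32-39 |
Completion: T1=39  T2=29  T3=20  T4=32
Response(T3) = first start − arrival = 5 − 2 = 3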